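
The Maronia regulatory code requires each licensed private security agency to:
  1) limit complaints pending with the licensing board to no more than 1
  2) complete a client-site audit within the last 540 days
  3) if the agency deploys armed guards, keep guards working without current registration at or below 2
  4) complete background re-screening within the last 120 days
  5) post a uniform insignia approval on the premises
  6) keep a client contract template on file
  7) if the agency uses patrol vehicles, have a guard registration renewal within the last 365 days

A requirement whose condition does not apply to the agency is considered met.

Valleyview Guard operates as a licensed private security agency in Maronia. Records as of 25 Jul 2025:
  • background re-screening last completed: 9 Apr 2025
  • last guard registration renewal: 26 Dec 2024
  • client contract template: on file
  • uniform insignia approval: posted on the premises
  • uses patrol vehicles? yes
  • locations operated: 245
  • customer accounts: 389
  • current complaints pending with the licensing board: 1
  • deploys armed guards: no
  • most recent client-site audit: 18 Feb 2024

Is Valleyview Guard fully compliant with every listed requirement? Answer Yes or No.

Yes

1. complaints pending with the licensing board 1 ≤ 1 → met
2. client-site audit 523 days ago vs limit 540 → met
3. condition 'deploys armed guards' does not hold → requirement n/a → met
4. background re-screening 107 days ago vs limit 120 → met
5. uniform insignia approval present → met
6. client contract template present → met
7. condition 'uses patrol vehicles' holds; guard registration renewal 211 days ago vs limit 365 → met
All met.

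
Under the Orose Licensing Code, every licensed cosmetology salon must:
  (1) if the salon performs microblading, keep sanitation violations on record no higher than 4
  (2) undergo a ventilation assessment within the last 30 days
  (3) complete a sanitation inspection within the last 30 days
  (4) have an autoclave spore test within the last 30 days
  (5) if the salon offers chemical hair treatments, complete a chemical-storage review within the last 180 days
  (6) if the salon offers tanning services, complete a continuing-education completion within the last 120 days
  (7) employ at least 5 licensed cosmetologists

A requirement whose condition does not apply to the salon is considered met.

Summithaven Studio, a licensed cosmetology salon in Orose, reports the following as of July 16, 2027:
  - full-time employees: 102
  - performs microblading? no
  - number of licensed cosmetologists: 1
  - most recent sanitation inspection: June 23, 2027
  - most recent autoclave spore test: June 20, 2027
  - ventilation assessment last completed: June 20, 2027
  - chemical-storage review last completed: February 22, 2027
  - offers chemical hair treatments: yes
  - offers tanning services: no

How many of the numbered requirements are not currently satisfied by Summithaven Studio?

1. condition 'performs microblading' does not hold → requirement n/a → met
2. ventilation assessment 26 days ago vs limit 30 → met
3. sanitation inspection 23 days ago vs limit 30 → met
4. autoclave spore test 26 days ago vs limit 30 → met
5. condition 'offers chemical hair treatments' holds; chemical-storage review 144 days ago vs limit 180 → met
6. condition 'offers tanning services' does not hold → requirement n/a → met
7. licensed cosmetologists 1 < 5 → not met
Not met: 1 of 7

1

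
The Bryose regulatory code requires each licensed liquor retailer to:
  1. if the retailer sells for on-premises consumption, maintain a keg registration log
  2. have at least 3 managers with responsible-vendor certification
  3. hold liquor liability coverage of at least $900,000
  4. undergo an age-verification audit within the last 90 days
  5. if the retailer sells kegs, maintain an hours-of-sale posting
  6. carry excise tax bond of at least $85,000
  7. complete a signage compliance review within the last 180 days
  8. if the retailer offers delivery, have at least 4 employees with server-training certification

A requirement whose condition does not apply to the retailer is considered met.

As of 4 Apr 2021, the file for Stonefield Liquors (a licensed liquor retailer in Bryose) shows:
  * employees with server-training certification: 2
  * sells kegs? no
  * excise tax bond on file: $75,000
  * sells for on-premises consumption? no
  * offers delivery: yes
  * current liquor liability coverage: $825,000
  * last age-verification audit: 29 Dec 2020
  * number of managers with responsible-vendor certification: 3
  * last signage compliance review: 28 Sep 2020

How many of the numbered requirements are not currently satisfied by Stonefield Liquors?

5

1. condition 'sells for on-premises consumption' does not hold → requirement n/a → met
2. managers with responsible-vendor certification 3 ≥ 3 → met
3. liquor liability coverage $825,000 < $900,000 → not met
4. age-verification audit 96 days ago vs limit 90 → not met
5. condition 'sells kegs' does not hold → requirement n/a → met
6. excise tax bond $75,000 < $85,000 → not met
7. signage compliance review 188 days ago vs limit 180 → not met
8. condition 'offers delivery' holds; employees with server-training certification 2 < 4 → not met
Not met: 5 of 8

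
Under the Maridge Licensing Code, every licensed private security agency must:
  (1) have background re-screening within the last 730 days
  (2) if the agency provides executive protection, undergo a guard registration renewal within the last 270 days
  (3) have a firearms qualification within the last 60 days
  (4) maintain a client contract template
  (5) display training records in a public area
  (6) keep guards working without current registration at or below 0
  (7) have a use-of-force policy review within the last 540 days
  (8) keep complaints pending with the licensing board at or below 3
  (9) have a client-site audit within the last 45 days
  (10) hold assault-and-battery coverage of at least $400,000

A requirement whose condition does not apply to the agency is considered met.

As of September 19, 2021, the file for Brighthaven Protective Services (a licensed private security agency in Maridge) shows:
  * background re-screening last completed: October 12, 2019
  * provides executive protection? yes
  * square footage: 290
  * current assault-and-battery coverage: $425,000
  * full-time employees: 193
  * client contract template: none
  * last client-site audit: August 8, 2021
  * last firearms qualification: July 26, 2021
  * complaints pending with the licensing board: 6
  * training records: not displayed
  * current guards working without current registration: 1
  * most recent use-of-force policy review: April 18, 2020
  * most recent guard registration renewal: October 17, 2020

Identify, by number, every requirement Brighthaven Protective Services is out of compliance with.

1. background re-screening 708 days ago vs limit 730 → met
2. condition 'provides executive protection' holds; guard registration renewal 337 days ago vs limit 270 → not met
3. firearms qualification 55 days ago vs limit 60 → met
4. client contract template absent → not met
5. training records absent → not met
6. guards working without current registration 1 > 0 → not met
7. use-of-force policy review 519 days ago vs limit 540 → met
8. complaints pending with the licensing board 6 > 3 → not met
9. client-site audit 42 days ago vs limit 45 → met
10. assault-and-battery coverage $425,000 ≥ $400,000 → met
Not met: 2, 4, 5, 6, 8

2, 4, 5, 6, 8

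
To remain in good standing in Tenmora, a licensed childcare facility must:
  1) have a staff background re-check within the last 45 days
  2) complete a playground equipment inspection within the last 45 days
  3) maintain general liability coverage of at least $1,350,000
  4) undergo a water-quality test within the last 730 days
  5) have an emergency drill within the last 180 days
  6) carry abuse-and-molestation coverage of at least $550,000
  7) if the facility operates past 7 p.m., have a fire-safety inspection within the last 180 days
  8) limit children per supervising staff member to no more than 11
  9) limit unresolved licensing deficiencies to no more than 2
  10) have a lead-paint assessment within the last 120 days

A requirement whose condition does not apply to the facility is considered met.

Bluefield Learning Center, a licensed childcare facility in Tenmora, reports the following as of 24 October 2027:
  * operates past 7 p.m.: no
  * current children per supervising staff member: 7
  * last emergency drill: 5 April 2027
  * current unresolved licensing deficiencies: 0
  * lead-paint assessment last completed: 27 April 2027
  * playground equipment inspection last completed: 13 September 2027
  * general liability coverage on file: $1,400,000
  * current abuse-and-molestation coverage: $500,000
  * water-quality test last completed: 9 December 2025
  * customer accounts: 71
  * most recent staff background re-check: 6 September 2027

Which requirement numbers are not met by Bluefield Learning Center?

1. staff background re-check 48 days ago vs limit 45 → not met
2. playground equipment inspection 41 days ago vs limit 45 → met
3. general liability coverage $1,400,000 ≥ $1,350,000 → met
4. water-quality test 684 days ago vs limit 730 → met
5. emergency drill 202 days ago vs limit 180 → not met
6. abuse-and-molestation coverage $500,000 < $550,000 → not met
7. condition 'operates past 7 p.m.' does not hold → requirement n/a → met
8. children per supervising staff member 7 ≤ 11 → met
9. unresolved licensing deficiencies 0 ≤ 2 → met
10. lead-paint assessment 180 days ago vs limit 120 → not met
Not met: 1, 5, 6, 10

1, 5, 6, 10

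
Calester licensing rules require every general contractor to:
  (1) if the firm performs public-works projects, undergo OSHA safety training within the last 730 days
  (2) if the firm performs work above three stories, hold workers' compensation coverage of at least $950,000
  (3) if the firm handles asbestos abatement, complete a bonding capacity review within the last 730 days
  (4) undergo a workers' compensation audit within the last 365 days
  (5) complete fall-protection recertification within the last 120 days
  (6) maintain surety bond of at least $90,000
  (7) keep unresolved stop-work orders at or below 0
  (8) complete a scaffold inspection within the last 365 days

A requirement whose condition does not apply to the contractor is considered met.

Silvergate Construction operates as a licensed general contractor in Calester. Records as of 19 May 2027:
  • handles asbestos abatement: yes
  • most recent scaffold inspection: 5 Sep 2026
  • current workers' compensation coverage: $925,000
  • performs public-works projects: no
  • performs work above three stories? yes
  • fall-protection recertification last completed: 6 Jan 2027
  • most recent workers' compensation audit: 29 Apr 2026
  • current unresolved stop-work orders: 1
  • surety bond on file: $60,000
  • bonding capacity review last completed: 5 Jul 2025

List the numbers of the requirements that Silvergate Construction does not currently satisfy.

2, 4, 5, 6, 7

1. condition 'performs public-works projects' does not hold → requirement n/a → met
2. condition 'performs work above three stories' holds; workers' compensation coverage $925,000 < $950,000 → not met
3. condition 'handles asbestos abatement' holds; bonding capacity review 683 days ago vs limit 730 → met
4. workers' compensation audit 385 days ago vs limit 365 → not met
5. fall-protection recertification 133 days ago vs limit 120 → not met
6. surety bond $60,000 < $90,000 → not met
7. unresolved stop-work orders 1 > 0 → not met
8. scaffold inspection 256 days ago vs limit 365 → met
Not met: 2, 4, 5, 6, 7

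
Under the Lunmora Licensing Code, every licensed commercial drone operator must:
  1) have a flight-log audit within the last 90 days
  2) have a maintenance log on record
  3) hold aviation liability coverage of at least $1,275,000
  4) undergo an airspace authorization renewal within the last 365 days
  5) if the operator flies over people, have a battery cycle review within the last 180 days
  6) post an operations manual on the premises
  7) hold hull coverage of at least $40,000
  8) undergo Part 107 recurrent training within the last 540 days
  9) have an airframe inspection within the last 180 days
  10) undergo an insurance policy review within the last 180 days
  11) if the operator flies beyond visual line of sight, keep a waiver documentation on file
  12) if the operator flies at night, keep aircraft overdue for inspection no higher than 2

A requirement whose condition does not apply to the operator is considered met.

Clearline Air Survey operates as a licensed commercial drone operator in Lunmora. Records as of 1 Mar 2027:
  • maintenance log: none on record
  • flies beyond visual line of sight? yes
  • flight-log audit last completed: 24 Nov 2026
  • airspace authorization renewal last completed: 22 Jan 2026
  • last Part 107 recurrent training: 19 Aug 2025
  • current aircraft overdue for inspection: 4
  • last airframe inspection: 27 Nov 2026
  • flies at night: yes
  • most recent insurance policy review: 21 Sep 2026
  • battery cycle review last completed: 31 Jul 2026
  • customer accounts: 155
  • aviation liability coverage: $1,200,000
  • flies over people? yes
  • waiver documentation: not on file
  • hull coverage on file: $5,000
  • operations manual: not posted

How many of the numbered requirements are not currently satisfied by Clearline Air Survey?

10

1. flight-log audit 97 days ago vs limit 90 → not met
2. maintenance log absent → not met
3. aviation liability coverage $1,200,000 < $1,275,000 → not met
4. airspace authorization renewal 403 days ago vs limit 365 → not met
5. condition 'flies over people' holds; battery cycle review 213 days ago vs limit 180 → not met
6. operations manual absent → not met
7. hull coverage $5,000 < $40,000 → not met
8. Part 107 recurrent training 559 days ago vs limit 540 → not met
9. airframe inspection 94 days ago vs limit 180 → met
10. insurance policy review 161 days ago vs limit 180 → met
11. condition 'flies beyond visual line of sight' holds; waiver documentation absent → not met
12. condition 'flies at night' holds; aircraft overdue for inspection 4 > 2 → not met
Not met: 10 of 12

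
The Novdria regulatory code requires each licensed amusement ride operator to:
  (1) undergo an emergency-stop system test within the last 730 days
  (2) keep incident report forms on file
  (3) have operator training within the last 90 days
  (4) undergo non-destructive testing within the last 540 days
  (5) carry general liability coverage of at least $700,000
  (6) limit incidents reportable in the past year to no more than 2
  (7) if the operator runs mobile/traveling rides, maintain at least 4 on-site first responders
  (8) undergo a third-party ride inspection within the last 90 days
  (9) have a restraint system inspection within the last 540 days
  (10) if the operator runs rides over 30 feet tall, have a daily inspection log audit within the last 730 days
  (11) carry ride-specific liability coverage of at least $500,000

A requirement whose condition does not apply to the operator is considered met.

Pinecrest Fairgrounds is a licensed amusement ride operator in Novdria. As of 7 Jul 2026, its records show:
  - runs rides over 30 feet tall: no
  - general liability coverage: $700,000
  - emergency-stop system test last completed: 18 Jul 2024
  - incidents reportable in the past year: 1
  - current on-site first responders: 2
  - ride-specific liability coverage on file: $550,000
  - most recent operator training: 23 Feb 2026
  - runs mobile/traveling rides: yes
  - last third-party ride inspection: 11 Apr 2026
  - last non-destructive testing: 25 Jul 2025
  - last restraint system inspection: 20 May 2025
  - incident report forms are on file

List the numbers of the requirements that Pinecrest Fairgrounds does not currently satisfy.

3, 7

1. emergency-stop system test 719 days ago vs limit 730 → met
2. incident report forms present → met
3. operator training 134 days ago vs limit 90 → not met
4. non-destructive testing 347 days ago vs limit 540 → met
5. general liability coverage $700,000 ≥ $700,000 → met
6. incidents reportable in the past year 1 ≤ 2 → met
7. condition 'runs mobile/traveling rides' holds; on-site first responders 2 < 4 → not met
8. third-party ride inspection 87 days ago vs limit 90 → met
9. restraint system inspection 413 days ago vs limit 540 → met
10. condition 'runs rides over 30 feet tall' does not hold → requirement n/a → met
11. ride-specific liability coverage $550,000 ≥ $500,000 → met
Not met: 3, 7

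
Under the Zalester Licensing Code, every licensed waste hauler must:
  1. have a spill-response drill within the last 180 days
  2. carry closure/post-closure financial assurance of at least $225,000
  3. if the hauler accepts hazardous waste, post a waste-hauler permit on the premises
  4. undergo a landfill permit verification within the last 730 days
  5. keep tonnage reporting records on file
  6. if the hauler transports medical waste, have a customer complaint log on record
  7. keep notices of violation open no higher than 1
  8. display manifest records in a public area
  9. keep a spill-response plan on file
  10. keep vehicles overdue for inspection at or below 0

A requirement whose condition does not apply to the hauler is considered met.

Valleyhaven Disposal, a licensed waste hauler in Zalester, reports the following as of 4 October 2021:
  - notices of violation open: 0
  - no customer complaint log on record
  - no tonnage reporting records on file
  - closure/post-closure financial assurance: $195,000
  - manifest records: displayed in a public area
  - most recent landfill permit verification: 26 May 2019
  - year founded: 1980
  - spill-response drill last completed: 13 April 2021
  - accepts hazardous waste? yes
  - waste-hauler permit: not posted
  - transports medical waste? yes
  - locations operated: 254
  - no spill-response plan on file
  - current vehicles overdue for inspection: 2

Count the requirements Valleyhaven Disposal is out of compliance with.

7

1. spill-response drill 174 days ago vs limit 180 → met
2. closure/post-closure financial assurance $195,000 < $225,000 → not met
3. condition 'accepts hazardous waste' holds; waste-hauler permit absent → not met
4. landfill permit verification 862 days ago vs limit 730 → not met
5. tonnage reporting records absent → not met
6. condition 'transports medical waste' holds; customer complaint log absent → not met
7. notices of violation open 0 ≤ 1 → met
8. manifest records present → met
9. spill-response plan absent → not met
10. vehicles overdue for inspection 2 > 0 → not met
Not met: 7 of 10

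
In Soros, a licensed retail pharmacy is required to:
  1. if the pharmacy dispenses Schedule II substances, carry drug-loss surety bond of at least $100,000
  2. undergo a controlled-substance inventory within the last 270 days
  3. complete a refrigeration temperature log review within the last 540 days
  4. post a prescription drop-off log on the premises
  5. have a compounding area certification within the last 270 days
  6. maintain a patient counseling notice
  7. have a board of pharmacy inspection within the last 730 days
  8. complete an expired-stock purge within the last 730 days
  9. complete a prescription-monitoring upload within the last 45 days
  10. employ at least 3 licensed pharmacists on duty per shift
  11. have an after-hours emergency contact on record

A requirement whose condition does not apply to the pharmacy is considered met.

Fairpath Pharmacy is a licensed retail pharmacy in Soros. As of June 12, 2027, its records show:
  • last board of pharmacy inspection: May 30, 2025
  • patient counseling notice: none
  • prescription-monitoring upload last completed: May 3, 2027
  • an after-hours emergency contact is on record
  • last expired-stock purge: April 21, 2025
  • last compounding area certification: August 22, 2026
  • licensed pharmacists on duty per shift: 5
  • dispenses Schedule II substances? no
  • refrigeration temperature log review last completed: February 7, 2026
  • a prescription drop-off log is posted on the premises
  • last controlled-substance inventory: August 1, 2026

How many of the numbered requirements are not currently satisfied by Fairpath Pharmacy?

1. condition 'dispenses Schedule II substances' does not hold → requirement n/a → met
2. controlled-substance inventory 315 days ago vs limit 270 → not met
3. refrigeration temperature log review 490 days ago vs limit 540 → met
4. prescription drop-off log present → met
5. compounding area certification 294 days ago vs limit 270 → not met
6. patient counseling notice absent → not met
7. board of pharmacy inspection 743 days ago vs limit 730 → not met
8. expired-stock purge 782 days ago vs limit 730 → not met
9. prescription-monitoring upload 40 days ago vs limit 45 → met
10. licensed pharmacists on duty per shift 5 ≥ 3 → met
11. after-hours emergency contact present → met
Not met: 5 of 11

5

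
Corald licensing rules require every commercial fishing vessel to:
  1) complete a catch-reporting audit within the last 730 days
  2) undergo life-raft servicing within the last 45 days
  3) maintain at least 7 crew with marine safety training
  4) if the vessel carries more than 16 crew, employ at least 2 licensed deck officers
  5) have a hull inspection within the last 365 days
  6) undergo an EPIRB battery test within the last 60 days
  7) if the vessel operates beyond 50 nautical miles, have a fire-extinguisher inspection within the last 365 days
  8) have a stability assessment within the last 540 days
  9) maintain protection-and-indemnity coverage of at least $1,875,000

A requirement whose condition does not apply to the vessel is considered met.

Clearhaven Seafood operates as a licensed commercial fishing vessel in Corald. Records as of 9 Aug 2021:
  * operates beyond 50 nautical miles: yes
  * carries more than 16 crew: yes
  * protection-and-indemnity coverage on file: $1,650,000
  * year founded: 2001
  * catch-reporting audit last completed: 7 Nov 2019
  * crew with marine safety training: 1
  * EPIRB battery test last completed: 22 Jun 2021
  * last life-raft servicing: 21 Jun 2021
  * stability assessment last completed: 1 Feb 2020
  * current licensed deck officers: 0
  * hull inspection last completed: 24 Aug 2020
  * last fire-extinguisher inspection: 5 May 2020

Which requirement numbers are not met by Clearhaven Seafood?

1. catch-reporting audit 641 days ago vs limit 730 → met
2. life-raft servicing 49 days ago vs limit 45 → not met
3. crew with marine safety training 1 < 7 → not met
4. condition 'carries more than 16 crew' holds; licensed deck officers 0 < 2 → not met
5. hull inspection 350 days ago vs limit 365 → met
6. EPIRB battery test 48 days ago vs limit 60 → met
7. condition 'operates beyond 50 nautical miles' holds; fire-extinguisher inspection 461 days ago vs limit 365 → not met
8. stability assessment 555 days ago vs limit 540 → not met
9. protection-and-indemnity coverage $1,650,000 < $1,875,000 → not met
Not met: 2, 3, 4, 7, 8, 9

2, 3, 4, 7, 8, 9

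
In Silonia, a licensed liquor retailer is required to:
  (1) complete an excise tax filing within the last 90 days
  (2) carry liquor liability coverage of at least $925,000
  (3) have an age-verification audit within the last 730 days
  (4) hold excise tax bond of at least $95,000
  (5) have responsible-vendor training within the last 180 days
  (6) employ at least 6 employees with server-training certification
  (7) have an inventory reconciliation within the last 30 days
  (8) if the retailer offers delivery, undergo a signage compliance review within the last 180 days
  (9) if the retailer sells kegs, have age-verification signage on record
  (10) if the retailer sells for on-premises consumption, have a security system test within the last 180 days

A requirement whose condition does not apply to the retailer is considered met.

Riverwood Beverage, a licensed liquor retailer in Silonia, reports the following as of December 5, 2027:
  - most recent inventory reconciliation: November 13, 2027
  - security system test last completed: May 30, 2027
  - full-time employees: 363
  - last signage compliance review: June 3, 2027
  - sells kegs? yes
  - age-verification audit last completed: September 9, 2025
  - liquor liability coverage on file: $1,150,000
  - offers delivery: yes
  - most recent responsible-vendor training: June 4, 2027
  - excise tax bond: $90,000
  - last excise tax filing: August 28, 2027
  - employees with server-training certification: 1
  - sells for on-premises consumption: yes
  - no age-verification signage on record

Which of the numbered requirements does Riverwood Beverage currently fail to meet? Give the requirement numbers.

1, 3, 4, 5, 6, 8, 9, 10

1. excise tax filing 99 days ago vs limit 90 → not met
2. liquor liability coverage $1,150,000 ≥ $925,000 → met
3. age-verification audit 817 days ago vs limit 730 → not met
4. excise tax bond $90,000 < $95,000 → not met
5. responsible-vendor training 184 days ago vs limit 180 → not met
6. employees with server-training certification 1 < 6 → not met
7. inventory reconciliation 22 days ago vs limit 30 → met
8. condition 'offers delivery' holds; signage compliance review 185 days ago vs limit 180 → not met
9. condition 'sells kegs' holds; age-verification signage absent → not met
10. condition 'sells for on-premises consumption' holds; security system test 189 days ago vs limit 180 → not met
Not met: 1, 3, 4, 5, 6, 8, 9, 10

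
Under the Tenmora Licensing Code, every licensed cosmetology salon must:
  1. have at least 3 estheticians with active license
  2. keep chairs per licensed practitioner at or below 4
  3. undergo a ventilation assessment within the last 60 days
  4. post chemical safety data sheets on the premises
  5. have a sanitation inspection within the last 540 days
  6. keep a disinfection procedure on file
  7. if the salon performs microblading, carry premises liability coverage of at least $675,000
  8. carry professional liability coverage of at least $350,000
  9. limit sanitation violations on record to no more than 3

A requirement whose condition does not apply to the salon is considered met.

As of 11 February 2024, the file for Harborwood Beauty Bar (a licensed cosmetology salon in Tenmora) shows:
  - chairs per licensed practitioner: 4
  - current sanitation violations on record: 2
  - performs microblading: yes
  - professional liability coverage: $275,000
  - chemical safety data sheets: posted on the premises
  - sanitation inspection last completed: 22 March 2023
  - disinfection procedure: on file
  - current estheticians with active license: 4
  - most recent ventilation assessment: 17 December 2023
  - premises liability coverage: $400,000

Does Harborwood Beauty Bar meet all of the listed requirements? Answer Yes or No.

1. estheticians with active license 4 ≥ 3 → met
2. chairs per licensed practitioner 4 ≤ 4 → met
3. ventilation assessment 56 days ago vs limit 60 → met
4. chemical safety data sheets present → met
5. sanitation inspection 326 days ago vs limit 540 → met
6. disinfection procedure present → met
7. condition 'performs microblading' holds; premises liability coverage $400,000 < $675,000 → not met
8. professional liability coverage $275,000 < $350,000 → not met
9. sanitation violations on record 2 ≤ 3 → met
Not met: 7, 8

No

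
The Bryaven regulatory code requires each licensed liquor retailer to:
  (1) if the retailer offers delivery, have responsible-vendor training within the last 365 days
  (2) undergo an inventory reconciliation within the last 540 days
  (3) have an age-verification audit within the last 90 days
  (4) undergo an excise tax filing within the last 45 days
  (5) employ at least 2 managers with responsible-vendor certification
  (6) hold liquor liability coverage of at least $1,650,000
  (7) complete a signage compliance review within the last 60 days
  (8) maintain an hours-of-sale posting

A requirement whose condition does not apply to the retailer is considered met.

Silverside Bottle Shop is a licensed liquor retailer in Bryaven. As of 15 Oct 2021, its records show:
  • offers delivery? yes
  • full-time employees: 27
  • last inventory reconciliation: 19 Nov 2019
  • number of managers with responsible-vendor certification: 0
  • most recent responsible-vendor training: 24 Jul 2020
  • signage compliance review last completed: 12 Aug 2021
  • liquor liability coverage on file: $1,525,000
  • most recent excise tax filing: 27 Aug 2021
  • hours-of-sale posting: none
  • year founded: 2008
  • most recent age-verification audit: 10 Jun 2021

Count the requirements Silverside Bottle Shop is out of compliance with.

1. condition 'offers delivery' holds; responsible-vendor training 448 days ago vs limit 365 → not met
2. inventory reconciliation 696 days ago vs limit 540 → not met
3. age-verification audit 127 days ago vs limit 90 → not met
4. excise tax filing 49 days ago vs limit 45 → not met
5. managers with responsible-vendor certification 0 < 2 → not met
6. liquor liability coverage $1,525,000 < $1,650,000 → not met
7. signage compliance review 64 days ago vs limit 60 → not met
8. hours-of-sale posting absent → not met
Not met: 8 of 8

8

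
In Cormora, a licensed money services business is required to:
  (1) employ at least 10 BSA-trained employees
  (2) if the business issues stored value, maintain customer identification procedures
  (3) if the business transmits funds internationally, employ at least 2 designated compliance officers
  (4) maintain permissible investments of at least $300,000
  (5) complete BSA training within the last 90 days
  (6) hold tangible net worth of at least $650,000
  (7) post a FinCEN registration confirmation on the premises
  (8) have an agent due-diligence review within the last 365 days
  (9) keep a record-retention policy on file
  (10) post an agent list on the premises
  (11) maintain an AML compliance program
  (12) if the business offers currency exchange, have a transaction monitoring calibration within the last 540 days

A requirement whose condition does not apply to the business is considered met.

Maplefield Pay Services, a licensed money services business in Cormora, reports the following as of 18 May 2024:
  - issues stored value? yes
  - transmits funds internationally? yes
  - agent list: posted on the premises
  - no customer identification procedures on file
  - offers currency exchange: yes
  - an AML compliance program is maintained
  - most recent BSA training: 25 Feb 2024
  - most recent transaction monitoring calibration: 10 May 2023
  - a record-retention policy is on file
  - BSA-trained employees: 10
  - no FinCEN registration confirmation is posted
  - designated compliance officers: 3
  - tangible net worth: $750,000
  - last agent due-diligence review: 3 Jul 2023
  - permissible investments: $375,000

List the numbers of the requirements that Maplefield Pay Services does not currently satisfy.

1. BSA-trained employees 10 ≥ 10 → met
2. condition 'issues stored value' holds; customer identification procedures absent → not met
3. condition 'transmits funds internationally' holds; designated compliance officers 3 ≥ 2 → met
4. permissible investments $375,000 ≥ $300,000 → met
5. BSA training 83 days ago vs limit 90 → met
6. tangible net worth $750,000 ≥ $650,000 → met
7. FinCEN registration confirmation absent → not met
8. agent due-diligence review 320 days ago vs limit 365 → met
9. record-retention policy present → met
10. agent list present → met
11. AML compliance program present → met
12. condition 'offers currency exchange' holds; transaction monitoring calibration 374 days ago vs limit 540 → met
Not met: 2, 7

2, 7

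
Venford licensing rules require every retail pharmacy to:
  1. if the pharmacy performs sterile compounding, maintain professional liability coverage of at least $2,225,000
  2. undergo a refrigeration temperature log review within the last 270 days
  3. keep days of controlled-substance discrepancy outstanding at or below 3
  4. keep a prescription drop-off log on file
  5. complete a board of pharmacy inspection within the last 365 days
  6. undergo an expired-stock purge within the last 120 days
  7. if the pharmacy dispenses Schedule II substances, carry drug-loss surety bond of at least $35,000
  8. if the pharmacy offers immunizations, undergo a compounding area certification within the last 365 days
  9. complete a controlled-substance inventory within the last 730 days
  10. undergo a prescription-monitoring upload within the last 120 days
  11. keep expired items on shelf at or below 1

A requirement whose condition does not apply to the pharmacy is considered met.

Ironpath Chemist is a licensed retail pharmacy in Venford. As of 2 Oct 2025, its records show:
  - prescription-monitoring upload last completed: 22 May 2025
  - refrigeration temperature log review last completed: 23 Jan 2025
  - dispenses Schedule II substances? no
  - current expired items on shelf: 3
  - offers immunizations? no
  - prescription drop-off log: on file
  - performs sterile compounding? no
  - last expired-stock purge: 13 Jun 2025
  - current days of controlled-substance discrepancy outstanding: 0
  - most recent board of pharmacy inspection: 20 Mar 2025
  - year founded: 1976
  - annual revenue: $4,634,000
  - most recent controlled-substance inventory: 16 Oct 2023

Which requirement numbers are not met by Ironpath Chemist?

10, 11

1. condition 'performs sterile compounding' does not hold → requirement n/a → met
2. refrigeration temperature log review 252 days ago vs limit 270 → met
3. days of controlled-substance discrepancy outstanding 0 ≤ 3 → met
4. prescription drop-off log present → met
5. board of pharmacy inspection 196 days ago vs limit 365 → met
6. expired-stock purge 111 days ago vs limit 120 → met
7. condition 'dispenses Schedule II substances' does not hold → requirement n/a → met
8. condition 'offers immunizations' does not hold → requirement n/a → met
9. controlled-substance inventory 717 days ago vs limit 730 → met
10. prescription-monitoring upload 133 days ago vs limit 120 → not met
11. expired items on shelf 3 > 1 → not met
Not met: 10, 11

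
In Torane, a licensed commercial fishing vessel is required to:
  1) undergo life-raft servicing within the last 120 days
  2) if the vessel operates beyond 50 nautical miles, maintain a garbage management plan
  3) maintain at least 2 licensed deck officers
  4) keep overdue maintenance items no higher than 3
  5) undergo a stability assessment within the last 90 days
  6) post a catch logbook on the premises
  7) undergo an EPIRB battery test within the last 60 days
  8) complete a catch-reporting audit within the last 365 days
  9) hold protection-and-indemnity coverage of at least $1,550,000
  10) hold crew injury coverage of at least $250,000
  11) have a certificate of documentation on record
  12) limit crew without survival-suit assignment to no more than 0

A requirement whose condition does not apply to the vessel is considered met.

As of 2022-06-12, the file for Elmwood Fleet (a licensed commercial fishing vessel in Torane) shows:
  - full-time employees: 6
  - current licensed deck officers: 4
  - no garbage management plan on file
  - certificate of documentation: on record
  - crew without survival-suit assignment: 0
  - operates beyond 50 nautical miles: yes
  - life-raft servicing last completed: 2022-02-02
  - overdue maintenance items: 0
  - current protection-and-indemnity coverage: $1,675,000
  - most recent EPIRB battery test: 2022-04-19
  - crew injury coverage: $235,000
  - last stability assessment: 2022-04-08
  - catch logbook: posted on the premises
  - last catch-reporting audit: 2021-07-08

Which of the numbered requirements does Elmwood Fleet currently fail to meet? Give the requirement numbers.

1. life-raft servicing 130 days ago vs limit 120 → not met
2. condition 'operates beyond 50 nautical miles' holds; garbage management plan absent → not met
3. licensed deck officers 4 ≥ 2 → met
4. overdue maintenance items 0 ≤ 3 → met
5. stability assessment 65 days ago vs limit 90 → met
6. catch logbook present → met
7. EPIRB battery test 54 days ago vs limit 60 → met
8. catch-reporting audit 339 days ago vs limit 365 → met
9. protection-and-indemnity coverage $1,675,000 ≥ $1,550,000 → met
10. crew injury coverage $235,000 < $250,000 → not met
11. certificate of documentation present → met
12. crew without survival-suit assignment 0 ≤ 0 → met
Not met: 1, 2, 10

1, 2, 10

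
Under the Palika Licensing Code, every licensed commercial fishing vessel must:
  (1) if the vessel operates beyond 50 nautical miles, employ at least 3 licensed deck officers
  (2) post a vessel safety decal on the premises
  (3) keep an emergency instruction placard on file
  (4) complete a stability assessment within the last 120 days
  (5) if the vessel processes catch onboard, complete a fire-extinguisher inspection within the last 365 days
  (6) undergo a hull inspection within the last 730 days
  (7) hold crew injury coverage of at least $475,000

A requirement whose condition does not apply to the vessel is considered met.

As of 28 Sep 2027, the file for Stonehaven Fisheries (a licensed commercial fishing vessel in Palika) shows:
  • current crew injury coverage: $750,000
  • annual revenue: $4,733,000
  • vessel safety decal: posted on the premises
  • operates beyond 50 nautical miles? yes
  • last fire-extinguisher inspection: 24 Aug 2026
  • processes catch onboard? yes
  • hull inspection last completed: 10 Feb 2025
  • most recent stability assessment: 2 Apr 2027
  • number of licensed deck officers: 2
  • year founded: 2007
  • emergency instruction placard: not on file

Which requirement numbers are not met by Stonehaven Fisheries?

1, 3, 4, 5, 6

1. condition 'operates beyond 50 nautical miles' holds; licensed deck officers 2 < 3 → not met
2. vessel safety decal present → met
3. emergency instruction placard absent → not met
4. stability assessment 179 days ago vs limit 120 → not met
5. condition 'processes catch onboard' holds; fire-extinguisher inspection 400 days ago vs limit 365 → not met
6. hull inspection 960 days ago vs limit 730 → not met
7. crew injury coverage $750,000 ≥ $475,000 → met
Not met: 1, 3, 4, 5, 6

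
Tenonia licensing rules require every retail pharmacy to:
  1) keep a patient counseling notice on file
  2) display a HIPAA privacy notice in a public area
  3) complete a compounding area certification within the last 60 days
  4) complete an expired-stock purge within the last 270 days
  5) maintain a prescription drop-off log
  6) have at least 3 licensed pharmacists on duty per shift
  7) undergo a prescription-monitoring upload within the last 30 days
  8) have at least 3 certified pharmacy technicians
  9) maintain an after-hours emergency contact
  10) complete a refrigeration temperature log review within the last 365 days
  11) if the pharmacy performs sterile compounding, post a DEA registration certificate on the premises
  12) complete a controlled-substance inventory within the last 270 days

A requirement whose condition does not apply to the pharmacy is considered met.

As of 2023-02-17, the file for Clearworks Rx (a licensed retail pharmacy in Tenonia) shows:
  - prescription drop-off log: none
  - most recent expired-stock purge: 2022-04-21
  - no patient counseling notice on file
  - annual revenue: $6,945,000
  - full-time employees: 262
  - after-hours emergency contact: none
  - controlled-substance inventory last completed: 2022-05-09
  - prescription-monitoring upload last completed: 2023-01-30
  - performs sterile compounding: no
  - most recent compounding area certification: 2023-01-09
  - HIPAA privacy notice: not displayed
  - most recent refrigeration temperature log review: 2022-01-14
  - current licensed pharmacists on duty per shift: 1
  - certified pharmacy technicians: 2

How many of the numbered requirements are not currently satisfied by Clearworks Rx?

9

1. patient counseling notice absent → not met
2. HIPAA privacy notice absent → not met
3. compounding area certification 39 days ago vs limit 60 → met
4. expired-stock purge 302 days ago vs limit 270 → not met
5. prescription drop-off log absent → not met
6. licensed pharmacists on duty per shift 1 < 3 → not met
7. prescription-monitoring upload 18 days ago vs limit 30 → met
8. certified pharmacy technicians 2 < 3 → not met
9. after-hours emergency contact absent → not met
10. refrigeration temperature log review 399 days ago vs limit 365 → not met
11. condition 'performs sterile compounding' does not hold → requirement n/a → met
12. controlled-substance inventory 284 days ago vs limit 270 → not met
Not met: 9 of 12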